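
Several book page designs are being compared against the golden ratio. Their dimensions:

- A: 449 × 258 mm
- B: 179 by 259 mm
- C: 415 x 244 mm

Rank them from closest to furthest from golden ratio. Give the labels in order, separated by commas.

Ratios: A = 449 / 258 ≈ 1.740; B = 259 / 179 ≈ 1.447; C = 415 / 244 ≈ 1.701.
|Δ from 1.618|: A 0.122; B 0.171; C 0.083.

C, A, B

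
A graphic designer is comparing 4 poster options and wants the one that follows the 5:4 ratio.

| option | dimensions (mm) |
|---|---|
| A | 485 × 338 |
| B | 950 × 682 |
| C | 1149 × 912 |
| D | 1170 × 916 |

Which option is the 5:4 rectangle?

C

Ratios (long/short): A ≈ 1.435; B ≈ 1.393; C ≈ 1.260; D ≈ 1.277.
5:4 ≈ 1.250; option C is nearest (Δ 0.010).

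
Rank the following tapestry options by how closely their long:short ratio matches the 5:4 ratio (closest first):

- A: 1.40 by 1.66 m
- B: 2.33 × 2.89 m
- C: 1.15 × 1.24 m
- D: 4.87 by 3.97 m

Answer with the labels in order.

Ratios: A = 1.66 / 1.40 ≈ 1.186; B = 2.89 / 2.33 ≈ 1.240; C = 1.24 / 1.15 ≈ 1.078; D = 4.87 / 3.97 ≈ 1.227.
|Δ from 1.250|: A 0.064; B 0.010; C 0.172; D 0.023.

B, D, A, C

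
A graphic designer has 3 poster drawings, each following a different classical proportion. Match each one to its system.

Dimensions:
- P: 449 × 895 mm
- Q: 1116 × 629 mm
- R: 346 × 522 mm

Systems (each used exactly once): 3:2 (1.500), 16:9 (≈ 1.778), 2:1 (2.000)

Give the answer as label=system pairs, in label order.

P=2:1, Q=16:9, R=3:2

P = 895/449 ≈ 1.993 → 2:1 (2.000)
Q = 1116/629 ≈ 1.774 → 16:9 (1.778)
R = 522/346 ≈ 1.509 → 3:2 (1.500)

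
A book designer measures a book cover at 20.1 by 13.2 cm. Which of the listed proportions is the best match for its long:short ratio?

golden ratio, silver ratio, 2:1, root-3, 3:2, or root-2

3:2

Ratio = 20.1 / 13.2 ≈ 1.523.
Distances: golden ratio 1.618 (Δ 0.095); silver ratio 2.414 (Δ 0.891); 2:1 2.000 (Δ 0.477); root-3 1.732 (Δ 0.209); 3:2 1.500 (Δ 0.023); root-2 1.414 (Δ 0.109).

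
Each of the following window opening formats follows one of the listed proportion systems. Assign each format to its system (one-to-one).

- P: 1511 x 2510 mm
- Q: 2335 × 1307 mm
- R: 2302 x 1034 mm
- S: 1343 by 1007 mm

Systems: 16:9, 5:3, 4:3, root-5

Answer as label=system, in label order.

P=5:3, Q=16:9, R=root-5, S=4:3

P = 2510/1511 ≈ 1.661 → 5:3 (1.667)
Q = 2335/1307 ≈ 1.787 → 16:9 (1.778)
R = 2302/1034 ≈ 2.226 → root-5 (2.236)
S = 1343/1007 ≈ 1.334 → 4:3 (1.333)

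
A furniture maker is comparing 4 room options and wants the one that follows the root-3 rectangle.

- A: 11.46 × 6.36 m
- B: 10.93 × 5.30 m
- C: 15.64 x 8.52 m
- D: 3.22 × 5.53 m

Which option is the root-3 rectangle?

D

Ratios (long/short): A ≈ 1.802; B ≈ 2.062; C ≈ 1.836; D ≈ 1.717.
root-3 ≈ 1.732; option D is nearest (Δ 0.015).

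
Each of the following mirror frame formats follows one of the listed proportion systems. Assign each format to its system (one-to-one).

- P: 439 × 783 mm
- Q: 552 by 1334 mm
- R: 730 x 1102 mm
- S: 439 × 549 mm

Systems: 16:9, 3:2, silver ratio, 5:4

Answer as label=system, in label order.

P=16:9, Q=silver ratio, R=3:2, S=5:4

Ratios: P ≈ 1.784; Q ≈ 2.417; R ≈ 1.510; S ≈ 1.251.
Targets: 16:9 ≈ 1.778; 3:2 ≈ 1.500; silver ratio ≈ 2.414; 5:4 ≈ 1.250.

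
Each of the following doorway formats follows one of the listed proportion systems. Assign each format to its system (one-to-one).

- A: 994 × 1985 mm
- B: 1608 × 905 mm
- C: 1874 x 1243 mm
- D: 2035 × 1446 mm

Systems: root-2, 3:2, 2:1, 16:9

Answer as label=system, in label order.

A = 1985/994 ≈ 1.997 → 2:1 (2.000)
B = 1608/905 ≈ 1.777 → 16:9 (1.778)
C = 1874/1243 ≈ 1.508 → 3:2 (1.500)
D = 2035/1446 ≈ 1.407 → root-2 (1.414)

A=2:1, B=16:9, C=3:2, D=root-2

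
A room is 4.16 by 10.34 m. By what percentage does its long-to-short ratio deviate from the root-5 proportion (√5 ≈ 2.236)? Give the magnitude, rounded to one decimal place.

Ratio = 10.34 / 4.16 ≈ 2.4856.
Ideal root-5 ≈ 2.2361. |2.4856 − 2.2361| / 2.2361 ≈ 11.16% → 11.2%.

11.2%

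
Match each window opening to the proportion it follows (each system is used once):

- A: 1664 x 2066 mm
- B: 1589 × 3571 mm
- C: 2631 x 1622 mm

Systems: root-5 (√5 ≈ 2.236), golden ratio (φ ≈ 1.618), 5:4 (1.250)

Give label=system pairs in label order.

Ratios: A ≈ 1.242; B ≈ 2.247; C ≈ 1.622.
Targets: root-5 ≈ 2.236; golden ratio ≈ 1.618; 5:4 ≈ 1.250.

A=5:4, B=root-5, C=golden ratio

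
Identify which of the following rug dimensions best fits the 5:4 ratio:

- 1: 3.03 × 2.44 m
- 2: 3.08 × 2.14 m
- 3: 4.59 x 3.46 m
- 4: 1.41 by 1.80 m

1

Target 5:4 ≈ 1.250.
1: 1.242 (Δ0.008)  2: 1.439 (Δ0.189)  3: 1.327 (Δ0.077)  4: 1.277 (Δ0.027)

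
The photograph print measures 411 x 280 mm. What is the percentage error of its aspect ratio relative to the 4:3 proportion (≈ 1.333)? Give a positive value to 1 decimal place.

10.1%

Ratio = 411 / 280 ≈ 1.4679.
Ideal 4:3 ≈ 1.3333. |1.4679 − 1.3333| / 1.3333 ≈ 10.10% → 10.1%.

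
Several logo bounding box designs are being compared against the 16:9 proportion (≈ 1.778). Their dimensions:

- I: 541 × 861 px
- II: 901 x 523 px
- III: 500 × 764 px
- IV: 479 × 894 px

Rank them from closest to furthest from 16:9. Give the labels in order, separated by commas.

II, IV, I, III

I: 861/541 ≈ 1.591 → |1.591 − 1.778| = 0.187
II: 901/523 ≈ 1.723 → |1.723 − 1.778| = 0.055
III: 764/500 ≈ 1.528 → |1.528 − 1.778| = 0.250
IV: 894/479 ≈ 1.866 → |1.866 − 1.778| = 0.088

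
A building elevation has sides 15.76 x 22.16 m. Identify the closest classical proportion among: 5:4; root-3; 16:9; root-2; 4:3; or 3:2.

Ratio = 22.16 / 15.76 ≈ 1.406.
Distances: 5:4 1.250 (Δ 0.156); root-3 1.732 (Δ 0.326); 16:9 1.778 (Δ 0.372); root-2 1.414 (Δ 0.008); 4:3 1.333 (Δ 0.073); 3:2 1.500 (Δ 0.094).

root-2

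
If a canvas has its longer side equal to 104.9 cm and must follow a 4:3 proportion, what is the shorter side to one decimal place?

78.7 cm

4:3 ≈ 1.33333.
Shorter side = 104.9 ÷ 1.33333 ≈ 78.675 → 78.7 cm.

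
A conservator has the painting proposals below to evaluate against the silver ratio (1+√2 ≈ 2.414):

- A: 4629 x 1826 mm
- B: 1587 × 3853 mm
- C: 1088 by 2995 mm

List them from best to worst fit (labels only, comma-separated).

Ratios: A = 4629 / 1826 ≈ 2.535; B = 3853 / 1587 ≈ 2.428; C = 2995 / 1088 ≈ 2.753.
|Δ from 2.414|: A 0.121; B 0.014; C 0.339.

B, A, C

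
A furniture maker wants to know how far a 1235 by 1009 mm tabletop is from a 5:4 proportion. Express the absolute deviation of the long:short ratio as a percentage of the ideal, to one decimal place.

2.1%

Ratio = 1235 / 1009 ≈ 1.2240.
Ideal 5:4 = 1.2500. |1.2240 − 1.2500| / 1.2500 ≈ 2.08% → 2.1%.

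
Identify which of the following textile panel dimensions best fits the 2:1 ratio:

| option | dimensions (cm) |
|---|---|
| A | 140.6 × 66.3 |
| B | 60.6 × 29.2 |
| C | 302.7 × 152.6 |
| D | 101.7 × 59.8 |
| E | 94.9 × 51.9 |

C

Ratios (long/short): A ≈ 2.121; B ≈ 2.075; C ≈ 1.984; D ≈ 1.701; E ≈ 1.829.
2:1 ≈ 2.000; option C is nearest (Δ 0.016).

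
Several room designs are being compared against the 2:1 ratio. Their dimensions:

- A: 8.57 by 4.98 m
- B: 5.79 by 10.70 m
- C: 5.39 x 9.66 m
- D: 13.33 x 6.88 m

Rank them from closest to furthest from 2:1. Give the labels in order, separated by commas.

D, B, C, A

Ratios: A = 8.57 / 4.98 ≈ 1.721; B = 10.70 / 5.79 ≈ 1.848; C = 9.66 / 5.39 ≈ 1.792; D = 13.33 / 6.88 ≈ 1.938.
|Δ from 2.000|: A 0.279; B 0.152; C 0.208; D 0.062.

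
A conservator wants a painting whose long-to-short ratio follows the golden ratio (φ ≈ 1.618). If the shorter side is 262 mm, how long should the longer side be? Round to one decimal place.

golden ratio ≈ 1.61803.
Longer side = 262 × 1.61803 ≈ 423.924 → 423.9 mm.

423.9 mm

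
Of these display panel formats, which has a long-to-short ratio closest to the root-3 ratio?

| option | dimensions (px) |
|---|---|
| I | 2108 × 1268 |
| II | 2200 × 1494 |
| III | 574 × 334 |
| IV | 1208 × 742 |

III

Ratios (long/short): I ≈ 1.662; II ≈ 1.473; III ≈ 1.719; IV ≈ 1.628.
root-3 ≈ 1.732; option III is nearest (Δ 0.013).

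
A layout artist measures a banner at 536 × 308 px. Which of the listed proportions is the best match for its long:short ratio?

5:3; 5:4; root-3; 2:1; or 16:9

Ratio = 536 / 308 ≈ 1.740.
Distances: 5:3 1.667 (Δ 0.073); 5:4 1.250 (Δ 0.490); root-3 1.732 (Δ 0.008); 2:1 2.000 (Δ 0.260); 16:9 1.778 (Δ 0.038).

root-3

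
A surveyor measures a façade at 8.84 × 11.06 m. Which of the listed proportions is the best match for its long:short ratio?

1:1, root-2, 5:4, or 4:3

Ratio = 11.06 / 8.84 ≈ 1.251.
Distances: 1:1 1.000 (Δ 0.251); root-2 1.414 (Δ 0.163); 5:4 1.250 (Δ 0.001); 4:3 1.333 (Δ 0.082).

5:4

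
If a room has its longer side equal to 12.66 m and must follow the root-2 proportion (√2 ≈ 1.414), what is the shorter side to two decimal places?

8.95 m

root-2 ≈ 1.41421.
Shorter side = 12.66 ÷ 1.41421 ≈ 8.9520 → 8.95 m.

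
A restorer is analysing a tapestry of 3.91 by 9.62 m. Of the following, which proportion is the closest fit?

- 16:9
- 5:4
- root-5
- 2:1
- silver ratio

silver ratio

Ratio = 9.62 / 3.91 ≈ 2.460.
Distances: 16:9 1.778 (Δ 0.682); 5:4 1.250 (Δ 1.210); root-5 2.236 (Δ 0.224); 2:1 2.000 (Δ 0.460); silver ratio 2.414 (Δ 0.046).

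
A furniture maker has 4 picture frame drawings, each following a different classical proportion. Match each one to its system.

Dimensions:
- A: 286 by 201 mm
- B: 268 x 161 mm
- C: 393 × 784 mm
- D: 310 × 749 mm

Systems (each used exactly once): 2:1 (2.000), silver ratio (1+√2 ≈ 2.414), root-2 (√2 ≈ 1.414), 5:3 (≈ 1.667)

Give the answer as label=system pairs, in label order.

A=root-2, B=5:3, C=2:1, D=silver ratio

A = 286/201 ≈ 1.423 → root-2 (1.414)
B = 268/161 ≈ 1.665 → 5:3 (1.667)
C = 784/393 ≈ 1.995 → 2:1 (2.000)
D = 749/310 ≈ 2.416 → silver ratio (2.414)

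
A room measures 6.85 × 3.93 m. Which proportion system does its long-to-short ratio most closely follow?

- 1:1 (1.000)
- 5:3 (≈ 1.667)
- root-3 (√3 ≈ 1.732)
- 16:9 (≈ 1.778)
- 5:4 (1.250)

6.85/3.93 ≈ 1.743. Nearest candidates are root-3 (1.732, off by 0.011) and 16:9 (1.778, off by 0.035).

root-3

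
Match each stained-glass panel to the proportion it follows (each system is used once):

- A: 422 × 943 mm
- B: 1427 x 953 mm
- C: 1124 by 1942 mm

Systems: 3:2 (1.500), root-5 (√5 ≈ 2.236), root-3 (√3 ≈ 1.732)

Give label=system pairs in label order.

A = 943/422 ≈ 2.235 → root-5 (2.236)
B = 1427/953 ≈ 1.497 → 3:2 (1.500)
C = 1942/1124 ≈ 1.728 → root-3 (1.732)

A=root-5, B=3:2, C=root-3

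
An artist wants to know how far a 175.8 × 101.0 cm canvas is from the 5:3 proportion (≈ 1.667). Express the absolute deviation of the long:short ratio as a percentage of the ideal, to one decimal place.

4.4%

Ratio = 175.8 / 101.0 ≈ 1.7406.
Ideal 5:3 ≈ 1.6667. |1.7406 − 1.6667| / 1.6667 ≈ 4.43% → 4.4%.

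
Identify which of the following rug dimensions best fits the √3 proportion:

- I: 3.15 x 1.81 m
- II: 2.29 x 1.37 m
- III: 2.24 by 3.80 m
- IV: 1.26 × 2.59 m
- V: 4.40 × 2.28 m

Ratios (long/short): I ≈ 1.740; II ≈ 1.672; III ≈ 1.696; IV ≈ 2.056; V ≈ 1.930.
root-3 ≈ 1.732; option I is nearest (Δ 0.008).

I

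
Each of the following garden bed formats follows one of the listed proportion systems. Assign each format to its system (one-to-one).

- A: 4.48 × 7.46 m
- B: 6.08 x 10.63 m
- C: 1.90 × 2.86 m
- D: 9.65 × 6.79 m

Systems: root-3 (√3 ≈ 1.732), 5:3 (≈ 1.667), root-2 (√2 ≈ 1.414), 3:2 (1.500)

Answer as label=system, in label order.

Ratios: A ≈ 1.665; B ≈ 1.748; C ≈ 1.505; D ≈ 1.421.
Targets: root-3 ≈ 1.732; 5:3 ≈ 1.667; root-2 ≈ 1.414; 3:2 ≈ 1.500.

A=5:3, B=root-3, C=3:2, D=root-2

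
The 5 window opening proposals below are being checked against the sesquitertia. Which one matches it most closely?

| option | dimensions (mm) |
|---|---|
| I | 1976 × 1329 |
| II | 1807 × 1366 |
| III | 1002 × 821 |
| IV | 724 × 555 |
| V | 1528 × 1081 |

Target 4:3 ≈ 1.333.
I: 1.487 (Δ0.154)  II: 1.323 (Δ0.010)  III: 1.220 (Δ0.113)  IV: 1.305 (Δ0.028)  V: 1.414 (Δ0.081)

II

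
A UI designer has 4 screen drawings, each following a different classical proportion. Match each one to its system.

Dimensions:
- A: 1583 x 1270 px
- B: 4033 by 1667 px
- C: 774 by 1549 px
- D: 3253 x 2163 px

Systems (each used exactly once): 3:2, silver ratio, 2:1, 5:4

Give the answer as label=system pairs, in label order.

Ratios: A ≈ 1.246; B ≈ 2.419; C ≈ 2.001; D ≈ 1.504.
Targets: 3:2 ≈ 1.500; silver ratio ≈ 2.414; 2:1 ≈ 2.000; 5:4 ≈ 1.250.

A=5:4, B=silver ratio, C=2:1, D=3:2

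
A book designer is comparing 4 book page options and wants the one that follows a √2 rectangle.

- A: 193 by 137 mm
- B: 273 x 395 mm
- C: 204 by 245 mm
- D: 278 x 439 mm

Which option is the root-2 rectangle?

Ratios (long/short): A ≈ 1.409; B ≈ 1.447; C ≈ 1.201; D ≈ 1.579.
root-2 ≈ 1.414; option A is nearest (Δ 0.005).

A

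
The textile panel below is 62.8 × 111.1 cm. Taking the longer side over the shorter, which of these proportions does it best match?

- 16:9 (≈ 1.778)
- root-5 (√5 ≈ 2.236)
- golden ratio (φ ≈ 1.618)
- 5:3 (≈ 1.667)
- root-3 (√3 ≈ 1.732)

111.1/62.8 ≈ 1.769. Nearest candidates are 16:9 (1.778, off by 0.009) and root-3 (1.732, off by 0.037).

16:9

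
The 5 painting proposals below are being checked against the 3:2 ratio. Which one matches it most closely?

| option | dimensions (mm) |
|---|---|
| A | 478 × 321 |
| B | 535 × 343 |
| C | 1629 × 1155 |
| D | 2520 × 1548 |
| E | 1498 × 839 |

Ratios (long/short): A ≈ 1.489; B ≈ 1.560; C ≈ 1.410; D ≈ 1.628; E ≈ 1.785.
3:2 ≈ 1.500; option A is nearest (Δ 0.011).

A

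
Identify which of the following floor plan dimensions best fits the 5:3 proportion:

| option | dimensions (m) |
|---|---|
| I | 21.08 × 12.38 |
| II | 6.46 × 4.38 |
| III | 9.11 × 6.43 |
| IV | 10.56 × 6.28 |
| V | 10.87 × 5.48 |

Ratios (long/short): I ≈ 1.703; II ≈ 1.475; III ≈ 1.417; IV ≈ 1.682; V ≈ 1.984.
5:3 ≈ 1.667; option IV is nearest (Δ 0.015).

IV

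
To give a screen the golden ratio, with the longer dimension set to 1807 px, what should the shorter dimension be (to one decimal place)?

1116.8 px

golden ratio ≈ 1.61803.
Shorter side = 1807 ÷ 1.61803 ≈ 1116.790 → 1116.8 px.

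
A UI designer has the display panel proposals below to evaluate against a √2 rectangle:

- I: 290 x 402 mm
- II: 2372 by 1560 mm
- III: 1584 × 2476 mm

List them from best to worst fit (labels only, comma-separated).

I, II, III

Ratios: I = 402 / 290 ≈ 1.386; II = 2372 / 1560 ≈ 1.521; III = 2476 / 1584 ≈ 1.563.
|Δ from 1.414|: I 0.028; II 0.107; III 0.149.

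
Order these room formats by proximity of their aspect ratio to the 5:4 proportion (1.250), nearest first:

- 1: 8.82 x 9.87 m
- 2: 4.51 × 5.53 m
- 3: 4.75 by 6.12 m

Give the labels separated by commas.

Ratios: 1 = 9.87 / 8.82 ≈ 1.119; 2 = 5.53 / 4.51 ≈ 1.226; 3 = 6.12 / 4.75 ≈ 1.288.
|Δ from 1.250|: 1 0.131; 2 0.024; 3 0.038.

2, 3, 1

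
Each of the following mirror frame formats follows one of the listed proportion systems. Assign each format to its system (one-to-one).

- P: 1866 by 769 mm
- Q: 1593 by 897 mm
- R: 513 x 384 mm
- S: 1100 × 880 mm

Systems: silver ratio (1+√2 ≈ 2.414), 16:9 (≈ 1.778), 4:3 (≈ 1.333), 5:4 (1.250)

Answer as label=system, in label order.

P=silver ratio, Q=16:9, R=4:3, S=5:4

Ratios: P ≈ 2.427; Q ≈ 1.776; R ≈ 1.336; S ≈ 1.250.
Targets: silver ratio ≈ 2.414; 16:9 ≈ 1.778; 4:3 ≈ 1.333; 5:4 ≈ 1.250.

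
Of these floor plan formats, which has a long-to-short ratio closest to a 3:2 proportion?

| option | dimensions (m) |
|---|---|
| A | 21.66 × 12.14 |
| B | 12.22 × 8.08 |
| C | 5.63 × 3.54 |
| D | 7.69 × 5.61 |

Ratios (long/short): A ≈ 1.784; B ≈ 1.512; C ≈ 1.590; D ≈ 1.371.
3:2 ≈ 1.500; option B is nearest (Δ 0.012).

B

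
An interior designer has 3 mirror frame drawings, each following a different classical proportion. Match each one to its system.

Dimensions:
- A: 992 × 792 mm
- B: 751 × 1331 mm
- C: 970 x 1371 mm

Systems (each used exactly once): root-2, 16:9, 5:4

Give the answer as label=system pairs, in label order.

A=5:4, B=16:9, C=root-2

A = 992/792 ≈ 1.253 → 5:4 (1.250)
B = 1331/751 ≈ 1.772 → 16:9 (1.778)
C = 1371/970 ≈ 1.413 → root-2 (1.414)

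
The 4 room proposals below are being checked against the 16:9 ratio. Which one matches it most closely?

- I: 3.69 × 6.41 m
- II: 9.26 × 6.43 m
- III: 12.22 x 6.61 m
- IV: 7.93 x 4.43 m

Ratios (long/short): I ≈ 1.737; II ≈ 1.440; III ≈ 1.849; IV ≈ 1.790.
16:9 ≈ 1.778; option IV is nearest (Δ 0.012).

IV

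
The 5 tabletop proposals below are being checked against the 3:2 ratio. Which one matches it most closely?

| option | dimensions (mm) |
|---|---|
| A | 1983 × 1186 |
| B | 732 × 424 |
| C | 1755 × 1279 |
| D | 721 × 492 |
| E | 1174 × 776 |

E

Ratios (long/short): A ≈ 1.672; B ≈ 1.726; C ≈ 1.372; D ≈ 1.465; E ≈ 1.513.
3:2 ≈ 1.500; option E is nearest (Δ 0.013).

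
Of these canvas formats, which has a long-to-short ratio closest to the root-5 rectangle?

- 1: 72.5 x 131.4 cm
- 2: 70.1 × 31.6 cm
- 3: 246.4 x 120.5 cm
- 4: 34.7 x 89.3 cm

2

Ratios (long/short): 1 ≈ 1.812; 2 ≈ 2.218; 3 ≈ 2.045; 4 ≈ 2.573.
root-5 ≈ 2.236; option 2 is nearest (Δ 0.018).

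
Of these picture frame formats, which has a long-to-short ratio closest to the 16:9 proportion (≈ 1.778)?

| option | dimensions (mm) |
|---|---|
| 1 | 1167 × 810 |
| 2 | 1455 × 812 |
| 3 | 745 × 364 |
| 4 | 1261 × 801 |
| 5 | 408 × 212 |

Ratios (long/short): 1 ≈ 1.441; 2 ≈ 1.792; 3 ≈ 2.047; 4 ≈ 1.574; 5 ≈ 1.925.
16:9 ≈ 1.778; option 2 is nearest (Δ 0.014).

2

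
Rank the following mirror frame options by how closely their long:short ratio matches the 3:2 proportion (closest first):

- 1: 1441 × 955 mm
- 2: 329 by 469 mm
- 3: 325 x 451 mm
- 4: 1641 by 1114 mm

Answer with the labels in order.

1, 4, 2, 3

Ratios: 1 = 1441 / 955 ≈ 1.509; 2 = 469 / 329 ≈ 1.426; 3 = 451 / 325 ≈ 1.388; 4 = 1641 / 1114 ≈ 1.473.
|Δ from 1.500|: 1 0.009; 2 0.074; 3 0.112; 4 0.027.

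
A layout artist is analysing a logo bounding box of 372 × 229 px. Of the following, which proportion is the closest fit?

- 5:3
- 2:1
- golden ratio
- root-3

372/229 ≈ 1.624. Nearest candidates are golden ratio (1.618, off by 0.006) and 5:3 (1.667, off by 0.043).

golden ratio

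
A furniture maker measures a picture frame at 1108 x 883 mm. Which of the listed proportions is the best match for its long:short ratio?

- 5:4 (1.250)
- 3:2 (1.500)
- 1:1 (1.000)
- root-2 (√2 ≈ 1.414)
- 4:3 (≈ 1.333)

1108/883 ≈ 1.255. Nearest candidates are 5:4 (1.250, off by 0.005) and 4:3 (1.333, off by 0.078).

5:4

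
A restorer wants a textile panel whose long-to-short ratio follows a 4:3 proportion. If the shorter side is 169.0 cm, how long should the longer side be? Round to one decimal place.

4:3 ≈ 1.33333.
Longer side = 169.0 × 1.33333 ≈ 225.333 → 225.3 cm.

225.3 cm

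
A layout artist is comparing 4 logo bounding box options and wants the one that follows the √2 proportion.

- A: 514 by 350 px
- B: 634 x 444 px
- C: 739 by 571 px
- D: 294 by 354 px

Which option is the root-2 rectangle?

Target root-2 ≈ 1.414.
A: 1.469 (Δ0.055)  B: 1.428 (Δ0.014)  C: 1.294 (Δ0.120)  D: 1.204 (Δ0.210)

B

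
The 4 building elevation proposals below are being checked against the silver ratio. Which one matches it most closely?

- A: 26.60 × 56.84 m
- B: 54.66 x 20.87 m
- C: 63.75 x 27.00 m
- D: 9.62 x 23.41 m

Ratios (long/short): A ≈ 2.137; B ≈ 2.619; C ≈ 2.361; D ≈ 2.433.
silver ratio ≈ 2.414; option D is nearest (Δ 0.019).

D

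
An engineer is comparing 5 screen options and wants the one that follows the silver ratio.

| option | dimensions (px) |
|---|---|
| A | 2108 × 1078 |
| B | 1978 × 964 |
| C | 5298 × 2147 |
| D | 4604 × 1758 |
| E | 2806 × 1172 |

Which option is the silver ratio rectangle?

E

Ratios (long/short): A ≈ 1.955; B ≈ 2.052; C ≈ 2.468; D ≈ 2.619; E ≈ 2.394.
silver ratio ≈ 2.414; option E is nearest (Δ 0.020).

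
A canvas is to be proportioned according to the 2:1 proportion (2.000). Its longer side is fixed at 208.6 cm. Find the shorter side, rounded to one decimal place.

2:1 = 2.00000.
Shorter side = 208.6 ÷ 2.00000 ≈ 104.300 → 104.3 cm.

104.3 cm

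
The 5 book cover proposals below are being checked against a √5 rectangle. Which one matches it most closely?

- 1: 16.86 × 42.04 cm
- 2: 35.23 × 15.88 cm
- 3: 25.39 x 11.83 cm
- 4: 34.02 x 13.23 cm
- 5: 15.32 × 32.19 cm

Target root-5 ≈ 2.236.
1: 2.493 (Δ0.257)  2: 2.219 (Δ0.017)  3: 2.146 (Δ0.090)  4: 2.571 (Δ0.335)  5: 2.101 (Δ0.135)

2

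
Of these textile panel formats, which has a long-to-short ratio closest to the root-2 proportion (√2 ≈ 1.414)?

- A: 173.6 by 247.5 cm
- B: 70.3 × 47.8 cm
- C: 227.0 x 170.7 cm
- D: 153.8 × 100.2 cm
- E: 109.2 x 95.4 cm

Ratios (long/short): A ≈ 1.426; B ≈ 1.471; C ≈ 1.330; D ≈ 1.535; E ≈ 1.145.
root-2 ≈ 1.414; option A is nearest (Δ 0.012).

A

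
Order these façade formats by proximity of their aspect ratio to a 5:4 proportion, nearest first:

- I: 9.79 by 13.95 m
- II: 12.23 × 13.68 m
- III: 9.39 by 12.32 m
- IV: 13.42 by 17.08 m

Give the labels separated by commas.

Ratios: I = 13.95 / 9.79 ≈ 1.425; II = 13.68 / 12.23 ≈ 1.119; III = 12.32 / 9.39 ≈ 1.312; IV = 17.08 / 13.42 ≈ 1.273.
|Δ from 1.250|: I 0.175; II 0.131; III 0.062; IV 0.023.

IV, III, II, I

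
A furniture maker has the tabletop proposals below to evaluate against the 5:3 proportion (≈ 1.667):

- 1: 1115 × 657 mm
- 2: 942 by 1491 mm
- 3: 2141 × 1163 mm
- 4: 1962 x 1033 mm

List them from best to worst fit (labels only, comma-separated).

1, 2, 3, 4

Ratios: 1 = 1115 / 657 ≈ 1.697; 2 = 1491 / 942 ≈ 1.583; 3 = 2141 / 1163 ≈ 1.841; 4 = 1962 / 1033 ≈ 1.899.
|Δ from 1.667|: 1 0.030; 2 0.084; 3 0.174; 4 0.232.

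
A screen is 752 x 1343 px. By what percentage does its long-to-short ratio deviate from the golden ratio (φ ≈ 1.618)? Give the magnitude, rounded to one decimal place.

10.4%

Ratio = 1343 / 752 ≈ 1.7859.
Ideal golden ratio ≈ 1.6180. |1.7859 − 1.6180| / 1.6180 ≈ 10.38% → 10.4%.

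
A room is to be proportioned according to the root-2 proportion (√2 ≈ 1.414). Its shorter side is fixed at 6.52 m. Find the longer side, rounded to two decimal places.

root-2 ≈ 1.41421.
Longer side = 6.52 × 1.41421 ≈ 9.2206 → 9.22 m.

9.22 m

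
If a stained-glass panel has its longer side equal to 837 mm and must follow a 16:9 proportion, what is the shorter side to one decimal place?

16:9 ≈ 1.77778.
Shorter side = 837 ÷ 1.77778 ≈ 470.812 → 470.8 mm.

470.8 mm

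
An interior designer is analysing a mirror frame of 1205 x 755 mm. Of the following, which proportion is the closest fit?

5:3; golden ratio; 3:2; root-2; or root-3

1205/755 ≈ 1.596. Nearest candidates are golden ratio (1.618, off by 0.022) and 5:3 (1.667, off by 0.071).

golden ratio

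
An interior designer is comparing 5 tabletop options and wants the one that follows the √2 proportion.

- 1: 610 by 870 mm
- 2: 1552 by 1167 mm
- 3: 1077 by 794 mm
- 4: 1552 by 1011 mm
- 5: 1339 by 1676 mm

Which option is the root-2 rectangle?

1

Target root-2 ≈ 1.414.
1: 1.426 (Δ0.012)  2: 1.330 (Δ0.084)  3: 1.356 (Δ0.058)  4: 1.535 (Δ0.121)  5: 1.252 (Δ0.162)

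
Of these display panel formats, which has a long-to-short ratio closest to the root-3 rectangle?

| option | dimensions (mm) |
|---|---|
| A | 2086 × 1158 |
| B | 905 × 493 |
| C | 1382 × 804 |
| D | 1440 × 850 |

C

Ratios (long/short): A ≈ 1.801; B ≈ 1.836; C ≈ 1.719; D ≈ 1.694.
root-3 ≈ 1.732; option C is nearest (Δ 0.013).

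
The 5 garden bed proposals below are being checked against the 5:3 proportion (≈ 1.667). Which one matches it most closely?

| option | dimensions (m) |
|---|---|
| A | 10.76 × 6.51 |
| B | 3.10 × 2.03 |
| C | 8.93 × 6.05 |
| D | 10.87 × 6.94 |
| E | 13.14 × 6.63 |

A

Target 5:3 ≈ 1.667.
A: 1.653 (Δ0.014)  B: 1.527 (Δ0.140)  C: 1.476 (Δ0.191)  D: 1.566 (Δ0.101)  E: 1.982 (Δ0.315)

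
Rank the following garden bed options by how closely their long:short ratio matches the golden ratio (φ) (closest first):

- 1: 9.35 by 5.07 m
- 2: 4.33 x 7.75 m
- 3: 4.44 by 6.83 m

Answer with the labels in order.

3, 2, 1

1: 9.35/5.07 ≈ 1.844 → |1.844 − 1.618| = 0.226
2: 7.75/4.33 ≈ 1.790 → |1.790 − 1.618| = 0.172
3: 6.83/4.44 ≈ 1.538 → |1.538 − 1.618| = 0.080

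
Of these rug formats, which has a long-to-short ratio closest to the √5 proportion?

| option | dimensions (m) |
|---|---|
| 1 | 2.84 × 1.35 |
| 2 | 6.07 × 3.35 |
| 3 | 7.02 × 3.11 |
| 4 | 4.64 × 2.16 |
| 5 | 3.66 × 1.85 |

3

Ratios (long/short): 1 ≈ 2.104; 2 ≈ 1.812; 3 ≈ 2.257; 4 ≈ 2.148; 5 ≈ 1.978.
root-5 ≈ 2.236; option 3 is nearest (Δ 0.021).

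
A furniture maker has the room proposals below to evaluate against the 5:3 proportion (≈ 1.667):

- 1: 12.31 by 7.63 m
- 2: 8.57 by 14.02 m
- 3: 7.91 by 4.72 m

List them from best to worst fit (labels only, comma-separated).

3, 2, 1

Ratios: 1 = 12.31 / 7.63 ≈ 1.613; 2 = 14.02 / 8.57 ≈ 1.636; 3 = 7.91 / 4.72 ≈ 1.676.
|Δ from 1.667|: 1 0.054; 2 0.031; 3 0.009.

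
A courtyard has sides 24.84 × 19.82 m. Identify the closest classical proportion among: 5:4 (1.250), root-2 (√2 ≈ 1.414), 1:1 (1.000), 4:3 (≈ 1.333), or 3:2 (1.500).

5:4

24.84/19.82 ≈ 1.253. Nearest candidates are 5:4 (1.250, off by 0.003) and 4:3 (1.333, off by 0.080).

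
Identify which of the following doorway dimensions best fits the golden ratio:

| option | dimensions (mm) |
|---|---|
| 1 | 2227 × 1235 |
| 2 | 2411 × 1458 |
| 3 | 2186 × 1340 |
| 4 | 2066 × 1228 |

3

Ratios (long/short): 1 ≈ 1.803; 2 ≈ 1.654; 3 ≈ 1.631; 4 ≈ 1.682.
golden ratio ≈ 1.618; option 3 is nearest (Δ 0.013).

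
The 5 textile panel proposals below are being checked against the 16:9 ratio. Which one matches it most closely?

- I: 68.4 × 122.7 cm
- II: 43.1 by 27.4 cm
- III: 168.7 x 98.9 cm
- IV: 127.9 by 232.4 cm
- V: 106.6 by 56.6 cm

Target 16:9 ≈ 1.778.
I: 1.794 (Δ0.016)  II: 1.573 (Δ0.205)  III: 1.706 (Δ0.072)  IV: 1.817 (Δ0.039)  V: 1.883 (Δ0.105)

I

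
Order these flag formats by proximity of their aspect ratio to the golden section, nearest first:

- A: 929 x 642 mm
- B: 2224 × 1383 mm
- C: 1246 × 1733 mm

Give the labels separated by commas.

A: 929/642 ≈ 1.447 → |1.447 − 1.618| = 0.171
B: 2224/1383 ≈ 1.608 → |1.608 − 1.618| = 0.010
C: 1733/1246 ≈ 1.391 → |1.391 − 1.618| = 0.227

B, A, C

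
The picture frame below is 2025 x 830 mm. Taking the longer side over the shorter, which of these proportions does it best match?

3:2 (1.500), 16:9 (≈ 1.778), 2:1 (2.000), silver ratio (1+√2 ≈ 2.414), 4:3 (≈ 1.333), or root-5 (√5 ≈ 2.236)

2025/830 ≈ 2.440. Nearest candidates are silver ratio (2.414, off by 0.026) and root-5 (2.236, off by 0.204).

silver ratio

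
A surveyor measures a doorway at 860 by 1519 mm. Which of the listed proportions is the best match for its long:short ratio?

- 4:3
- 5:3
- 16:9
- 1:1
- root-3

16:9

Ratio = 1519 / 860 ≈ 1.766.
Distances: 4:3 1.333 (Δ 0.433); 5:3 1.667 (Δ 0.099); 16:9 1.778 (Δ 0.012); 1:1 1.000 (Δ 0.766); root-3 1.732 (Δ 0.034).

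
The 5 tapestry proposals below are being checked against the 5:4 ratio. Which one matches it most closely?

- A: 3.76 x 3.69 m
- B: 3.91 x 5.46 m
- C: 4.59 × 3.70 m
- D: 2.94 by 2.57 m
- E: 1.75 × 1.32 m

Target 5:4 ≈ 1.250.
A: 1.019 (Δ0.231)  B: 1.396 (Δ0.146)  C: 1.241 (Δ0.009)  D: 1.144 (Δ0.106)  E: 1.326 (Δ0.076)

C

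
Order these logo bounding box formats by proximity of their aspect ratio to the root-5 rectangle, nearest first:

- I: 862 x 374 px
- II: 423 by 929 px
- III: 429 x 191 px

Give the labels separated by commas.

Ratios: I = 862 / 374 ≈ 2.305; II = 929 / 423 ≈ 2.196; III = 429 / 191 ≈ 2.246.
|Δ from 2.236|: I 0.069; II 0.040; III 0.010.

III, II, I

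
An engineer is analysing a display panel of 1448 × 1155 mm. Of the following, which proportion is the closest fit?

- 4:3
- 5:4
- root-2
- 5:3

5:4

Ratio = 1448 / 1155 ≈ 1.254.
Distances: 4:3 1.333 (Δ 0.079); 5:4 1.250 (Δ 0.004); root-2 1.414 (Δ 0.160); 5:3 1.667 (Δ 0.413).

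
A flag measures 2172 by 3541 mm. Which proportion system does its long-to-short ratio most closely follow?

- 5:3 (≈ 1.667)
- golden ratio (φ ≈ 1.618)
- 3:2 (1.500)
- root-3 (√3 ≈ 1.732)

Ratio = 3541 / 2172 ≈ 1.630.
Distances: 5:3 1.667 (Δ 0.037); golden ratio 1.618 (Δ 0.012); 3:2 1.500 (Δ 0.130); root-3 1.732 (Δ 0.102).

golden ratio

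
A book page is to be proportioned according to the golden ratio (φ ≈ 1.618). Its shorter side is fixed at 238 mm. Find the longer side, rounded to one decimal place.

385.1 mm

golden ratio ≈ 1.61803.
Longer side = 238 × 1.61803 ≈ 385.091 → 385.1 mm.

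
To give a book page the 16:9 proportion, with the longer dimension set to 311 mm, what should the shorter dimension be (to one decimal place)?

16:9 ≈ 1.77778.
Shorter side = 311 ÷ 1.77778 ≈ 174.937 → 174.9 mm.

174.9 mm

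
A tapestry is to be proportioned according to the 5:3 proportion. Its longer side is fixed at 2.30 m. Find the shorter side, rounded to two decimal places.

1.38 m

5:3 ≈ 1.66667.
Shorter side = 2.30 ÷ 1.66667 ≈ 1.3800 → 1.38 m.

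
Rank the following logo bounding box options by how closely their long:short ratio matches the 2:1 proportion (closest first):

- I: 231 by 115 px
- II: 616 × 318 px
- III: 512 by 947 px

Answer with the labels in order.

Ratios: I = 231 / 115 ≈ 2.009; II = 616 / 318 ≈ 1.937; III = 947 / 512 ≈ 1.850.
|Δ from 2.000|: I 0.009; II 0.063; III 0.150.

I, II, III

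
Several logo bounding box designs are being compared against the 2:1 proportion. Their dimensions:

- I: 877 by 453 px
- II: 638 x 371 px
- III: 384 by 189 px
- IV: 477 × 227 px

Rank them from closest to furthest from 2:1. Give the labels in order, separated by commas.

III, I, IV, II

Ratios: I = 877 / 453 ≈ 1.936; II = 638 / 371 ≈ 1.720; III = 384 / 189 ≈ 2.032; IV = 477 / 227 ≈ 2.101.
|Δ from 2.000|: I 0.064; II 0.280; III 0.032; IV 0.101.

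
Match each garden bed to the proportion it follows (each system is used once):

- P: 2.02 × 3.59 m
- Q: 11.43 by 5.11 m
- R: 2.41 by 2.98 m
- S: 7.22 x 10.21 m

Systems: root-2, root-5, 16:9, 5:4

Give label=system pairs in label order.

P=16:9, Q=root-5, R=5:4, S=root-2

Ratios: P ≈ 1.777; Q ≈ 2.237; R ≈ 1.237; S ≈ 1.414.
Targets: root-2 ≈ 1.414; root-5 ≈ 2.236; 16:9 ≈ 1.778; 5:4 ≈ 1.250.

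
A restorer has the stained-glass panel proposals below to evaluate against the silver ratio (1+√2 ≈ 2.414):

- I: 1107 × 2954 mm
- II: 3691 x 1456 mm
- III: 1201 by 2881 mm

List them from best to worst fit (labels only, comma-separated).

III, II, I

Ratios: I = 2954 / 1107 ≈ 2.668; II = 3691 / 1456 ≈ 2.535; III = 2881 / 1201 ≈ 2.399.
|Δ from 2.414|: I 0.254; II 0.121; III 0.015.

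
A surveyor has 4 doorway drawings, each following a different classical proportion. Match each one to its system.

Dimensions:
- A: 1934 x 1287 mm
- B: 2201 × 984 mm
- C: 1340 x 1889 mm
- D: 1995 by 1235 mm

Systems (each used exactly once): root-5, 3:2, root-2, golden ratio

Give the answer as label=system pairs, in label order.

A=3:2, B=root-5, C=root-2, D=golden ratio

Ratios: A ≈ 1.503; B ≈ 2.237; C ≈ 1.410; D ≈ 1.615.
Targets: root-5 ≈ 2.236; 3:2 ≈ 1.500; root-2 ≈ 1.414; golden ratio ≈ 1.618.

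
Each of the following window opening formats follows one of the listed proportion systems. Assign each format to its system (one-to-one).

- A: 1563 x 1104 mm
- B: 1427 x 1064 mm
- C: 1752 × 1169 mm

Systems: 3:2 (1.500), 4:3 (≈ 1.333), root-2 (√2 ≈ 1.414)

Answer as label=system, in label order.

A=root-2, B=4:3, C=3:2

A = 1563/1104 ≈ 1.416 → root-2 (1.414)
B = 1427/1064 ≈ 1.341 → 4:3 (1.333)
C = 1752/1169 ≈ 1.499 → 3:2 (1.500)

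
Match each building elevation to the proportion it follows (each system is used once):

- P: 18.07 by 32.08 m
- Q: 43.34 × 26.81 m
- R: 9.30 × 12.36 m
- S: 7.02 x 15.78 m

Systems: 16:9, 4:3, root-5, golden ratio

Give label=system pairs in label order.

P = 32.08/18.07 ≈ 1.775 → 16:9 (1.778)
Q = 43.34/26.81 ≈ 1.617 → golden ratio (1.618)
R = 12.36/9.30 ≈ 1.329 → 4:3 (1.333)
S = 15.78/7.02 ≈ 2.248 → root-5 (2.236)

P=16:9, Q=golden ratio, R=4:3, S=root-5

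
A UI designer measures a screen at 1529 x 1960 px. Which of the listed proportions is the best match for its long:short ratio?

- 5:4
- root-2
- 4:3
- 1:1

5:4

Ratio = 1960 / 1529 ≈ 1.282.
Distances: 5:4 1.250 (Δ 0.032); root-2 1.414 (Δ 0.132); 4:3 1.333 (Δ 0.051); 1:1 1.000 (Δ 0.282).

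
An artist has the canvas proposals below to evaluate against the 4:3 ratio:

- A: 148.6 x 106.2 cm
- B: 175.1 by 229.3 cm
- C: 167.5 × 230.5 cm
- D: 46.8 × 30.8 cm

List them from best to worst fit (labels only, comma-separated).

Ratios: A = 148.6 / 106.2 ≈ 1.399; B = 229.3 / 175.1 ≈ 1.310; C = 230.5 / 167.5 ≈ 1.376; D = 46.8 / 30.8 ≈ 1.519.
|Δ from 1.333|: A 0.066; B 0.023; C 0.043; D 0.186.

B, C, A, D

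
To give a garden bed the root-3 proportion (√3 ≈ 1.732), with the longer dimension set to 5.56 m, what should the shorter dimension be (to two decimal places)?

3.21 m

root-3 ≈ 1.73205.
Shorter side = 5.56 ÷ 1.73205 ≈ 3.2101 → 3.21 m.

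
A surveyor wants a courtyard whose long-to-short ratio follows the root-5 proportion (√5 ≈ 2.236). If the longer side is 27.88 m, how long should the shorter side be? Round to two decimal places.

root-5 ≈ 2.23607.
Shorter side = 27.88 ÷ 2.23607 ≈ 12.4683 → 12.47 m.

12.47 m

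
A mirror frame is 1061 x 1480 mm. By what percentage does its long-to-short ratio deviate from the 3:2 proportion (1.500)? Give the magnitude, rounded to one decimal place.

7.0%

Ratio = 1480 / 1061 ≈ 1.3949.
Ideal 3:2 = 1.5000. |1.3949 − 1.5000| / 1.5000 ≈ 7.01% → 7.0%.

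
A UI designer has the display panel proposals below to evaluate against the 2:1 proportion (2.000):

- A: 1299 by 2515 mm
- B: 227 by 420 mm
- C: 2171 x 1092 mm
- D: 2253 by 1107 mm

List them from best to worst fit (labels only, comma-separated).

A: 2515/1299 ≈ 1.936 → |1.936 − 2.000| = 0.064
B: 420/227 ≈ 1.850 → |1.850 − 2.000| = 0.150
C: 2171/1092 ≈ 1.988 → |1.988 − 2.000| = 0.012
D: 2253/1107 ≈ 2.035 → |2.035 − 2.000| = 0.035

C, D, A, B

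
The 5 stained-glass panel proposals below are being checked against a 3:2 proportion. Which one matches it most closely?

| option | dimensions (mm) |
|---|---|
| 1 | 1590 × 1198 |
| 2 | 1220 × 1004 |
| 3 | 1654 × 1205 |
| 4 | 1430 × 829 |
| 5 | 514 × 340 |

Target 3:2 ≈ 1.500.
1: 1.327 (Δ0.173)  2: 1.215 (Δ0.285)  3: 1.373 (Δ0.127)  4: 1.725 (Δ0.225)  5: 1.512 (Δ0.012)

5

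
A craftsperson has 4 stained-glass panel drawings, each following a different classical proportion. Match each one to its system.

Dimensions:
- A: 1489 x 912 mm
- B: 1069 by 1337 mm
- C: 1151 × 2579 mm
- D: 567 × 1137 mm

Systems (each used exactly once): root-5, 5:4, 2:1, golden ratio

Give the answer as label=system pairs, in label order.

A = 1489/912 ≈ 1.633 → golden ratio (1.618)
B = 1337/1069 ≈ 1.251 → 5:4 (1.250)
C = 2579/1151 ≈ 2.241 → root-5 (2.236)
D = 1137/567 ≈ 2.005 → 2:1 (2.000)

A=golden ratio, B=5:4, C=root-5, D=2:1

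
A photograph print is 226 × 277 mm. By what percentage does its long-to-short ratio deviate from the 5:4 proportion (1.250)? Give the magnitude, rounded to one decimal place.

Ratio = 277 / 226 ≈ 1.2257.
Ideal 5:4 = 1.2500. |1.2257 − 1.2500| / 1.2500 ≈ 1.94% → 1.9%.

1.9%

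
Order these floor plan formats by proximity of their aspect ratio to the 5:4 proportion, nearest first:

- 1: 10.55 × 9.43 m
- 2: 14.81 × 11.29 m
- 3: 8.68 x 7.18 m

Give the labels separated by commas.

Ratios: 1 = 10.55 / 9.43 ≈ 1.119; 2 = 14.81 / 11.29 ≈ 1.312; 3 = 8.68 / 7.18 ≈ 1.209.
|Δ from 1.250|: 1 0.131; 2 0.062; 3 0.041.

3, 2, 1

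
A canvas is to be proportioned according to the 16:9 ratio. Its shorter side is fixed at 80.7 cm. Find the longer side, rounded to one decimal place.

143.5 cm

16:9 ≈ 1.77778.
Longer side = 80.7 × 1.77778 ≈ 143.467 → 143.5 cm.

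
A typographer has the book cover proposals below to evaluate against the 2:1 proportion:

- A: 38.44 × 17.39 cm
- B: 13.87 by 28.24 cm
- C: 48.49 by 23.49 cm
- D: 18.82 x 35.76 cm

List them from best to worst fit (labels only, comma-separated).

A: 38.44/17.39 ≈ 2.210 → |2.210 − 2.000| = 0.210
B: 28.24/13.87 ≈ 2.036 → |2.036 − 2.000| = 0.036
C: 48.49/23.49 ≈ 2.064 → |2.064 − 2.000| = 0.064
D: 35.76/18.82 ≈ 1.900 → |1.900 − 2.000| = 0.100

B, C, D, A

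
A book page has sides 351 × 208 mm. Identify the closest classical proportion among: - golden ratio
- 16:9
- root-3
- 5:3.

351/208 ≈ 1.688. Nearest candidates are 5:3 (1.667, off by 0.021) and root-3 (1.732, off by 0.044).

5:3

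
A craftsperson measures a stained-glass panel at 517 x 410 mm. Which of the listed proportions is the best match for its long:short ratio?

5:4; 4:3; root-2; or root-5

5:4

Ratio = 517 / 410 ≈ 1.261.
Distances: 5:4 1.250 (Δ 0.011); 4:3 1.333 (Δ 0.072); root-2 1.414 (Δ 0.153); root-5 2.236 (Δ 0.975).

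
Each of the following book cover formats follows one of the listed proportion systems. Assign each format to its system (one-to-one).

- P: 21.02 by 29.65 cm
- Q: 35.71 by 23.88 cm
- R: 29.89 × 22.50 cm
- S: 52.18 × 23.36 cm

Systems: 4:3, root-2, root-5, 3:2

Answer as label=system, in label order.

P=root-2, Q=3:2, R=4:3, S=root-5

P = 29.65/21.02 ≈ 1.411 → root-2 (1.414)
Q = 35.71/23.88 ≈ 1.495 → 3:2 (1.500)
R = 29.89/22.50 ≈ 1.328 → 4:3 (1.333)
S = 52.18/23.36 ≈ 2.234 → root-5 (2.236)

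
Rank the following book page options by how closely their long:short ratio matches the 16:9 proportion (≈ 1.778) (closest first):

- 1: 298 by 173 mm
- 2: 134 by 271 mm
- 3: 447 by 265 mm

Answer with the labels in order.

1, 3, 2

Ratios: 1 = 298 / 173 ≈ 1.723; 2 = 271 / 134 ≈ 2.022; 3 = 447 / 265 ≈ 1.687.
|Δ from 1.778|: 1 0.055; 2 0.244; 3 0.091.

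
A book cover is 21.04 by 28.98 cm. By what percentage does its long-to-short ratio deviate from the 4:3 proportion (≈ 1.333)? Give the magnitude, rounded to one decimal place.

Ratio = 28.98 / 21.04 ≈ 1.3774.
Ideal 4:3 ≈ 1.3333. |1.3774 − 1.3333| / 1.3333 ≈ 3.31% → 3.3%.

3.3%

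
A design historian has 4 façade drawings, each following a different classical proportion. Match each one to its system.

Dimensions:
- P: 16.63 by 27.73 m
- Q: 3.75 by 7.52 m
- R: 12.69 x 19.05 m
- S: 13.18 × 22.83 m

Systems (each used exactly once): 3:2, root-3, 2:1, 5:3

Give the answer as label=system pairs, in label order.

P = 27.73/16.63 ≈ 1.667 → 5:3 (1.667)
Q = 7.52/3.75 ≈ 2.005 → 2:1 (2.000)
R = 19.05/12.69 ≈ 1.501 → 3:2 (1.500)
S = 22.83/13.18 ≈ 1.732 → root-3 (1.732)

P=5:3, Q=2:1, R=3:2, S=root-3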